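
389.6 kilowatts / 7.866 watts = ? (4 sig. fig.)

(389.6e3) / (7.866) = 49.53e3

49530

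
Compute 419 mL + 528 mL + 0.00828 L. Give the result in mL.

955.28 mL

In mL:
  419 mL → 419
  528 mL → 528
  0.00828 L = 0.00828e3 mL = 8.28
Sum: 419 + 528 + 8.28 = 955.28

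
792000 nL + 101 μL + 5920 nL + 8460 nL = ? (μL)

In μL:
  792000 nL = 792000 × 10⁻³ μL = 792
  101 μL → 101
  5920 nL = 5920 × 10⁻³ μL = 5.92
  8460 nL = 8460 × 10⁻³ μL = 8.46
Sum: 792 + 101 + 5.92 + 8.46 = 907.38

907.38 μL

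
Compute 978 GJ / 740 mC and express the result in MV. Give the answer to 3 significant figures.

1320000 MV

(978e9) / (740e-3) = 1.3216e12 V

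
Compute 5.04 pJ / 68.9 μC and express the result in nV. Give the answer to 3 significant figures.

73.1 nV

(5.04 × 10⁻¹²) / (68.9 × 10⁻⁶) = 0.073149 × 10⁻⁶ V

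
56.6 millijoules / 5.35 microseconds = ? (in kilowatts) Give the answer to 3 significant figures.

(56.6e-3) / (5.35e-6) = 10.579e3 W

10.6 kilowatts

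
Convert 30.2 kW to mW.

kilo = 1e3, milli = 1e-3; factor is 1e6.
30.2 × 1e6 = 30200000

30200000 mW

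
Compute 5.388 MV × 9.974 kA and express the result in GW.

53.739912 GW

5.388e6 × 9.974e3 = 53.739912e9 W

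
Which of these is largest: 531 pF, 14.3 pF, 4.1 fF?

531 pF = 0.000000000531 F
14.3 pF = 0.0000000000143 F
4.1 fF = 0.0000000000000041 F

531 pF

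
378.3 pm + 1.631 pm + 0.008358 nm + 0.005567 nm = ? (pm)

In pm:
  378.3 pm → 378.3
  1.631 pm → 1.631
  0.008358 nm = 0.008358e3 pm = 8.358
  0.005567 nm = 0.005567e3 pm = 5.567
Sum: 378.3 + 1.631 + 8.358 + 5.567 = 393.856

393.856 pm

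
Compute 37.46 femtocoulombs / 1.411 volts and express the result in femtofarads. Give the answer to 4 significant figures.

26.55 femtofarads

(37.46e-15) / (1.411) = 26.5485e-15 F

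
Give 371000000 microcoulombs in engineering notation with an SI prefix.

= 371 coulombs; mantissa already in [1, 1000).

371 coulombs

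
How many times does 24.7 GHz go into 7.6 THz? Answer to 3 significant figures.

(7.6 × 10¹²) / (24.7 × 10⁹) = 0.3077 × 10³

308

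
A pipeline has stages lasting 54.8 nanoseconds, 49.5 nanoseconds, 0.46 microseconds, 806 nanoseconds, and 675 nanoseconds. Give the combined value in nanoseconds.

In nanoseconds:
  54.8 nanoseconds → 54.8
  49.5 nanoseconds → 49.5
  0.46 microseconds = 0.46e3 nanoseconds = 460
  806 nanoseconds → 806
  675 nanoseconds → 675
Sum: 54.8 + 49.5 + 460 + 806 + 675 = 2045.3

2045.3 nanoseconds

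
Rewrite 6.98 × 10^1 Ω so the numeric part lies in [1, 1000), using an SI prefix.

= 69.8 Ω; mantissa already in [1, 1000).

69.8 Ω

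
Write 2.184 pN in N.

0.000000000002184 N

pico = 10^-12, (no prefix) = 10^0; factor is 10^-12.
2.184 × 10^-12 = 0.000000000002184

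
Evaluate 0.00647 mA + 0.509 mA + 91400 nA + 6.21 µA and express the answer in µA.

613.08 µA

In µA:
  0.00647 mA = 0.00647 × 10^3 µA = 6.47
  0.509 mA = 0.509 × 10^3 µA = 509
  91400 nA = 91400 × 10^-3 µA = 91.4
  6.21 µA → 6.21
Sum: 6.47 + 509 + 91.4 + 6.21 = 613.08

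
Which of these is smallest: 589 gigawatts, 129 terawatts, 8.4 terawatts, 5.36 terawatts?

589 gigawatts = 589000000000 watts
129 terawatts = 129000000000000 watts
8.4 terawatts = 8400000000000 watts
5.36 terawatts = 5360000000000 watts

589 gigawatts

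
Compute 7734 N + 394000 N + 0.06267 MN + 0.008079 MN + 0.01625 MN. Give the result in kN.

488.733 kN

In kN:
  7734 N = 7734 × 10^-3 kN = 7.734
  394000 N = 394000 × 10^-3 kN = 394
  0.06267 MN = 0.06267 × 10^3 kN = 62.67
  0.008079 MN = 0.008079 × 10^3 kN = 8.079
  0.01625 MN = 0.01625 × 10^3 kN = 16.25
Sum: 7.734 + 394 + 62.67 + 8.079 + 16.25 = 488.733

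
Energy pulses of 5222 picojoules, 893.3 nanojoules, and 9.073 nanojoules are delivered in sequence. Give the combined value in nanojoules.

907.595 nanojoules

In nanojoules:
  5222 picojoules = 5222 × 10^-3 nanojoules = 5.222
  893.3 nanojoules → 893.3
  9.073 nanojoules → 9.073
Sum: 5.222 + 893.3 + 9.073 = 907.595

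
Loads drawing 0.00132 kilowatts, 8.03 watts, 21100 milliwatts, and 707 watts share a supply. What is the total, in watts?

In watts:
  0.00132 kilowatts = 0.00132 × 10³ watts = 1.32
  8.03 watts → 8.03
  21100 milliwatts = 21100 × 10⁻³ watts = 21.1
  707 watts → 707
Sum: 1.32 + 8.03 + 21.1 + 707 = 737.45

737.45 watts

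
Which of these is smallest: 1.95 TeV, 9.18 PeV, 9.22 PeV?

1.95 TeV = 1950000000000 eV
9.18 PeV = 9180000000000000 eV
9.22 PeV = 9220000000000000 eV

1.95 TeV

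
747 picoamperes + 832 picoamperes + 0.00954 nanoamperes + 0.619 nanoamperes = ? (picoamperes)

2207.54 picoamperes

In picoamperes:
  747 picoamperes → 747
  832 picoamperes → 832
  0.00954 nanoamperes = 0.00954e3 picoamperes = 9.54
  0.619 nanoamperes = 0.619e3 picoamperes = 619
Sum: 747 + 832 + 9.54 + 619 = 2207.54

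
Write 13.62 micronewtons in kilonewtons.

0.00000001362 kilonewtons

micro = 1e-6, kilo = 1e3; factor is 1e-9.
13.62 × 1e-9 = 0.00000001362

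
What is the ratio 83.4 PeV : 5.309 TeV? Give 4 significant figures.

(83.4 × 10^15) / (5.309 × 10^12) = 15.709 × 10^3

15710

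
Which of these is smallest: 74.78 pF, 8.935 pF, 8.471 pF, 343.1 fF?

343.1 fF

74.78 pF = 0.00000000007478 F
8.935 pF = 0.000000000008935 F
8.471 pF = 0.000000000008471 F
343.1 fF = 0.0000000000003431 F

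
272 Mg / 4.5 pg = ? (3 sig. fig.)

(272 × 10^6) / (4.5 × 10^-12) = 60.44 × 10^18

60400000000000000000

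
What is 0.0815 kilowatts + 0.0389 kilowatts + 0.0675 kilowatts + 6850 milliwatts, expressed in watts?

194.75 watts

In watts:
  0.0815 kilowatts = 0.0815e3 watts = 81.5
  0.0389 kilowatts = 0.0389e3 watts = 38.9
  0.0675 kilowatts = 0.0675e3 watts = 67.5
  6850 milliwatts = 6850e-3 watts = 6.85
Sum: 81.5 + 38.9 + 67.5 + 6.85 = 194.75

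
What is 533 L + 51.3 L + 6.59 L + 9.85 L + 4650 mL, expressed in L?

605.39 L

In L:
  533 L → 533
  51.3 L → 51.3
  6.59 L → 6.59
  9.85 L → 9.85
  4650 mL = 4650 × 10⁻³ L = 4.65
Sum: 533 + 51.3 + 6.59 + 9.85 + 4.65 = 605.39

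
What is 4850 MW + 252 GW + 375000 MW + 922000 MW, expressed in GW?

1553.85 GW

In GW:
  4850 MW = 4850 × 10^-3 GW = 4.85
  252 GW → 252
  375000 MW = 375000 × 10^-3 GW = 375
  922000 MW = 922000 × 10^-3 GW = 922
Sum: 4.85 + 252 + 375 + 922 = 1553.85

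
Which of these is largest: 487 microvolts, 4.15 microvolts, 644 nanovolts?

487 microvolts = 0.000487 volts
4.15 microvolts = 0.00000415 volts
644 nanovolts = 0.000000644 volts

487 microvolts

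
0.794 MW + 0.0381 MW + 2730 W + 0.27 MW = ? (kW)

In kW:
  0.794 MW = 0.794 × 10^3 kW = 794
  0.0381 MW = 0.0381 × 10^3 kW = 38.1
  2730 W = 2730 × 10^-3 kW = 2.73
  0.27 MW = 0.27 × 10^3 kW = 270
Sum: 794 + 38.1 + 2.73 + 270 = 1104.83

1104.83 kW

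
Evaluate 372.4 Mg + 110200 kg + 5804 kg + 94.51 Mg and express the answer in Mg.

In Mg:
  372.4 Mg → 372.4
  110200 kg = 110200 × 10⁻³ Mg = 110.2
  5804 kg = 5804 × 10⁻³ Mg = 5.804
  94.51 Mg → 94.51
Sum: 372.4 + 110.2 + 5.804 + 94.51 = 582.914

582.914 Mg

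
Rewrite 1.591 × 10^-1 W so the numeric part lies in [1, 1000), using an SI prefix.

159.1 mW

= 159.1 × 10^-3 W; 10^-3 is milli.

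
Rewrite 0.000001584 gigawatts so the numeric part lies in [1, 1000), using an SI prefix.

1.584 kilowatts

= 1.584 × 10^3 watts; 10^3 is kilo.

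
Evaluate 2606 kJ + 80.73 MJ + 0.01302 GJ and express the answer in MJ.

96.356 MJ

In MJ:
  2606 kJ = 2606e-3 MJ = 2.606
  80.73 MJ → 80.73
  0.01302 GJ = 0.01302e3 MJ = 13.02
Sum: 2.606 + 80.73 + 13.02 = 96.356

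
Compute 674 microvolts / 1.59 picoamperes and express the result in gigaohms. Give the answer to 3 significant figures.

0.424 gigaohms

(674 × 10⁻⁶) / (1.59 × 10⁻¹²) = 423.9 × 10⁶ Ω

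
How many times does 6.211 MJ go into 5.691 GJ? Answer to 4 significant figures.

(5.691e9) / (6.211e6) = 0.91628e3

916.3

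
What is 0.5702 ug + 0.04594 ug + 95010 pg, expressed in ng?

In ng:
  0.5702 ug = 0.5702 × 10³ ng = 570.2
  0.04594 ug = 0.04594 × 10³ ng = 45.94
  95010 pg = 95010 × 10⁻³ ng = 95.01
Sum: 570.2 + 45.94 + 95.01 = 711.15

711.15 ng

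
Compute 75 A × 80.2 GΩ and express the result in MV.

75 × 80.2 × 10^9 = 6015 × 10^9 V

6015000 MV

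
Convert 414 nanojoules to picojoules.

nano = 1e-9, pico = 1e-12; factor is 1e3.
414 × 1e3 = 414000

414000 picojoules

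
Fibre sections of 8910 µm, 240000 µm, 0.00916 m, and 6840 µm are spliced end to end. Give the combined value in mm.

In mm:
  8910 µm = 8910 × 10⁻³ mm = 8.91
  240000 µm = 240000 × 10⁻³ mm = 240
  0.00916 m = 0.00916 × 10³ mm = 9.16
  6840 µm = 6840 × 10⁻³ mm = 6.84
Sum: 8.91 + 240 + 9.16 + 6.84 = 264.91

264.91 mm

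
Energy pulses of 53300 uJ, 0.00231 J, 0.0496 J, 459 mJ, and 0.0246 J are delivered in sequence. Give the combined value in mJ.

588.81 mJ

In mJ:
  53300 uJ = 53300e-3 mJ = 53.3
  0.00231 J = 0.00231e3 mJ = 2.31
  0.0496 J = 0.0496e3 mJ = 49.6
  459 mJ → 459
  0.0246 J = 0.0246e3 mJ = 24.6
Sum: 53.3 + 2.31 + 49.6 + 459 + 24.6 = 588.81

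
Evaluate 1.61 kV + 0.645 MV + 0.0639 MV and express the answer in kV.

710.51 kV

In kV:
  1.61 kV → 1.61
  0.645 MV = 0.645 × 10³ kV = 645
  0.0639 MV = 0.0639 × 10³ kV = 63.9
Sum: 1.61 + 645 + 63.9 = 710.51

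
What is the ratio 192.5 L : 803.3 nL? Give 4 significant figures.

(192.5) / (803.3 × 10^-9) = 0.23964 × 10^9

239600000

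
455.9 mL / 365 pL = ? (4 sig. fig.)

(455.9 × 10⁻³) / (365 × 10⁻¹²) = 1.249 × 10⁹

1249000000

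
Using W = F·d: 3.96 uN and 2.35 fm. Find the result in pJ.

3.96 × 10⁻⁶ × 2.35 × 10⁻¹⁵ = 9.306 × 10⁻²¹ J

0.000000009306 pJ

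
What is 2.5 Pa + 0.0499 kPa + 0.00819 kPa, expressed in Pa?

In Pa:
  2.5 Pa → 2.5
  0.0499 kPa = 0.0499 × 10^3 Pa = 49.9
  0.00819 kPa = 0.00819 × 10^3 Pa = 8.19
Sum: 2.5 + 49.9 + 8.19 = 60.59

60.59 Pa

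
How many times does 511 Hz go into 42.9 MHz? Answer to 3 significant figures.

(42.9 × 10^6) / (511) = 0.08395 × 10^6

84000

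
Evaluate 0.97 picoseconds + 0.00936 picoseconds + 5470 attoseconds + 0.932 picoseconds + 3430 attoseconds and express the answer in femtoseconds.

In femtoseconds:
  0.97 picoseconds = 0.97 × 10^3 femtoseconds = 970
  0.00936 picoseconds = 0.00936 × 10^3 femtoseconds = 9.36
  5470 attoseconds = 5470 × 10^-3 femtoseconds = 5.47
  0.932 picoseconds = 0.932 × 10^3 femtoseconds = 932
  3430 attoseconds = 3430 × 10^-3 femtoseconds = 3.43
Sum: 970 + 9.36 + 5.47 + 932 + 3.43 = 1920.26

1920.26 femtoseconds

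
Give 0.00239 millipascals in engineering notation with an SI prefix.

= 2.39e-6 pascals; 1e-6 is micro.

2.39 micropascals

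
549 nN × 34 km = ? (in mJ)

549 × 10^-9 × 34 × 10^3 = 18666 × 10^-6 J

18.666 mJ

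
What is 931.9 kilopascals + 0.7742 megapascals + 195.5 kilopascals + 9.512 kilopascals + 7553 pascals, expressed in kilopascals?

In kilopascals:
  931.9 kilopascals → 931.9
  0.7742 megapascals = 0.7742e3 kilopascals = 774.2
  195.5 kilopascals → 195.5
  9.512 kilopascals → 9.512
  7553 pascals = 7553e-3 kilopascals = 7.553
Sum: 931.9 + 774.2 + 195.5 + 9.512 + 7.553 = 1918.665

1918.665 kilopascals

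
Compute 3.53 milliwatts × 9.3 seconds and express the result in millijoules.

3.53 × 10⁻³ × 9.3 = 32.829 × 10⁻³ J

32.829 millijoules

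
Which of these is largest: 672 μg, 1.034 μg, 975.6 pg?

672 μg

672 μg = 0.000672 g
1.034 μg = 0.000001034 g
975.6 pg = 0.0000000009756 g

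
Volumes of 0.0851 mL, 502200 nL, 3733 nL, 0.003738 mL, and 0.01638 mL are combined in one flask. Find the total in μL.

In μL:
  0.0851 mL = 0.0851e3 μL = 85.1
  502200 nL = 502200e-3 μL = 502.2
  3733 nL = 3733e-3 μL = 3.733
  0.003738 mL = 0.003738e3 μL = 3.738
  0.01638 mL = 0.01638e3 μL = 16.38
Sum: 85.1 + 502.2 + 3.733 + 3.738 + 16.38 = 611.151

611.151 μL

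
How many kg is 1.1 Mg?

1100 kg

mega = 10⁶, kilo = 10³; factor is 10³.
1.1 × 10³ = 1100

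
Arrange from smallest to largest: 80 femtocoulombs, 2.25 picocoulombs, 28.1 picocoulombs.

80 femtocoulombs < 2.25 picocoulombs < 28.1 picocoulombs

80 femtocoulombs = 0.00000000000008 coulombs
2.25 picocoulombs = 0.00000000000225 coulombs
28.1 picocoulombs = 0.0000000000281 coulombs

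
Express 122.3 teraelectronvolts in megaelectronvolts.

122300000 megaelectronvolts

tera = 1e12, mega = 1e6; factor is 1e6.
122.3 × 1e6 = 122300000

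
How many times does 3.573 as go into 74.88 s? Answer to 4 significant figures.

(74.88) / (3.573 × 10⁻¹⁸) = 20.957 × 10¹⁸

20960000000000000000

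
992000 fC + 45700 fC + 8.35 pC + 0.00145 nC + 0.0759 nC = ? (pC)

In pC:
  992000 fC = 992000e-3 pC = 992
  45700 fC = 45700e-3 pC = 45.7
  8.35 pC → 8.35
  0.00145 nC = 0.00145e3 pC = 1.45
  0.0759 nC = 0.0759e3 pC = 75.9
Sum: 992 + 45.7 + 8.35 + 1.45 + 75.9 = 1123.4

1123.4 pC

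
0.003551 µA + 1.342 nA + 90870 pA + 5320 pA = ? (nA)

In nA:
  0.003551 µA = 0.003551 × 10³ nA = 3.551
  1.342 nA → 1.342
  90870 pA = 90870 × 10⁻³ nA = 90.87
  5320 pA = 5320 × 10⁻³ nA = 5.32
Sum: 3.551 + 1.342 + 90.87 + 5.32 = 101.083

101.083 nA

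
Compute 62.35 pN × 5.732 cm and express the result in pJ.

3.573902 pJ

62.35 × 10^-12 × 5.732 × 10^-2 = 357.3902 × 10^-14 J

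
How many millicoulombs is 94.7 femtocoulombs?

femto = 10⁻¹⁵, milli = 10⁻³; factor is 10⁻¹².
94.7 × 10⁻¹² = 0.0000000000947

0.0000000000947 millicoulombs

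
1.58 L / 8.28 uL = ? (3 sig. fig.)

191000

(1.58) / (8.28e-6) = 0.1908e6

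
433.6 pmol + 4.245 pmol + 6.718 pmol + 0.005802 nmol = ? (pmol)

450.365 pmol

In pmol:
  433.6 pmol → 433.6
  4.245 pmol → 4.245
  6.718 pmol → 6.718
  0.005802 nmol = 0.005802 × 10^3 pmol = 5.802
Sum: 433.6 + 4.245 + 6.718 + 5.802 = 450.365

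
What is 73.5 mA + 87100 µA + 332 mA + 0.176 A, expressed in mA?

In mA:
  73.5 mA → 73.5
  87100 µA = 87100e-3 mA = 87.1
  332 mA → 332
  0.176 A = 0.176e3 mA = 176
Sum: 73.5 + 87.1 + 332 + 176 = 668.6

668.6 mA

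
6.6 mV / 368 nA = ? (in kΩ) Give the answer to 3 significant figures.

(6.6 × 10^-3) / (368 × 10^-9) = 0.017935 × 10^6 Ω

17.9 kΩ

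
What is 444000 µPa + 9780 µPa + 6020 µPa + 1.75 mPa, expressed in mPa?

461.55 mPa

In mPa:
  444000 µPa = 444000 × 10⁻³ mPa = 444
  9780 µPa = 9780 × 10⁻³ mPa = 9.78
  6020 µPa = 6020 × 10⁻³ mPa = 6.02
  1.75 mPa → 1.75
Sum: 444 + 9.78 + 6.02 + 1.75 = 461.55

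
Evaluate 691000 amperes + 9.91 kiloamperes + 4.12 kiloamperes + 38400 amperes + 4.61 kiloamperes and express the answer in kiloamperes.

In kiloamperes:
  691000 amperes = 691000e-3 kiloamperes = 691
  9.91 kiloamperes → 9.91
  4.12 kiloamperes → 4.12
  38400 amperes = 38400e-3 kiloamperes = 38.4
  4.61 kiloamperes → 4.61
Sum: 691 + 9.91 + 4.12 + 38.4 + 4.61 = 748.04

748.04 kiloamperes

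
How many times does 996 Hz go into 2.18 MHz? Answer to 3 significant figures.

(2.18 × 10⁶) / (996) = 0.002189 × 10⁶

2190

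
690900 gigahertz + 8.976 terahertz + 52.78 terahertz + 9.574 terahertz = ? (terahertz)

In terahertz:
  690900 gigahertz = 690900 × 10⁻³ terahertz = 690.9
  8.976 terahertz → 8.976
  52.78 terahertz → 52.78
  9.574 terahertz → 9.574
Sum: 690.9 + 8.976 + 52.78 + 9.574 = 762.23

762.23 terahertz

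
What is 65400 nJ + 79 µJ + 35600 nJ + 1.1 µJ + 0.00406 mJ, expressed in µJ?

185.16 µJ

In µJ:
  65400 nJ = 65400e-3 µJ = 65.4
  79 µJ → 79
  35600 nJ = 35600e-3 µJ = 35.6
  1.1 µJ → 1.1
  0.00406 mJ = 0.00406e3 µJ = 4.06
Sum: 65.4 + 79 + 35.6 + 1.1 + 4.06 = 185.16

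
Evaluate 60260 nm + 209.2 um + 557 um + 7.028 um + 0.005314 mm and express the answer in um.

838.802 um

In um:
  60260 nm = 60260 × 10⁻³ um = 60.26
  209.2 um → 209.2
  557 um → 557
  7.028 um → 7.028
  0.005314 mm = 0.005314 × 10³ um = 5.314
Sum: 60.26 + 209.2 + 557 + 7.028 + 5.314 = 838.802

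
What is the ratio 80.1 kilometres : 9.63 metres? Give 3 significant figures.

8320

(80.1 × 10^3) / (9.63) = 8.318 × 10^3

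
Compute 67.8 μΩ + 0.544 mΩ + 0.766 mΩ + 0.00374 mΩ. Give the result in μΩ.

In μΩ:
  67.8 μΩ → 67.8
  0.544 mΩ = 0.544e3 μΩ = 544
  0.766 mΩ = 0.766e3 μΩ = 766
  0.00374 mΩ = 0.00374e3 μΩ = 3.74
Sum: 67.8 + 544 + 766 + 3.74 = 1381.54

1381.54 μΩ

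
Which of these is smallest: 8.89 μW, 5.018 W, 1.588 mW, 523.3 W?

8.89 μW

8.89 μW = 0.00000889 W
5.018 W = 5.018 W
1.588 mW = 0.001588 W
523.3 W = 523.3 W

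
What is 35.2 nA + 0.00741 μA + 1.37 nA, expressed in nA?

In nA:
  35.2 nA → 35.2
  0.00741 μA = 0.00741 × 10^3 nA = 7.41
  1.37 nA → 1.37
Sum: 35.2 + 7.41 + 1.37 = 43.98

43.98 nA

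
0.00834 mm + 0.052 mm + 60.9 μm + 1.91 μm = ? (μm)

123.15 μm

In μm:
  0.00834 mm = 0.00834e3 μm = 8.34
  0.052 mm = 0.052e3 μm = 52
  60.9 μm → 60.9
  1.91 μm → 1.91
Sum: 8.34 + 52 + 60.9 + 1.91 = 123.15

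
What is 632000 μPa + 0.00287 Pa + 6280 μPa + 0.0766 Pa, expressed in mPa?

717.75 mPa

In mPa:
  632000 μPa = 632000e-3 mPa = 632
  0.00287 Pa = 0.00287e3 mPa = 2.87
  6280 μPa = 6280e-3 mPa = 6.28
  0.0766 Pa = 0.0766e3 mPa = 76.6
Sum: 632 + 2.87 + 6.28 + 76.6 = 717.75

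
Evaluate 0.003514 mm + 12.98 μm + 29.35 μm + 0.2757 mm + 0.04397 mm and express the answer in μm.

365.514 μm

In μm:
  0.003514 mm = 0.003514 × 10^3 μm = 3.514
  12.98 μm → 12.98
  29.35 μm → 29.35
  0.2757 mm = 0.2757 × 10^3 μm = 275.7
  0.04397 mm = 0.04397 × 10^3 μm = 43.97
Sum: 3.514 + 12.98 + 29.35 + 275.7 + 43.97 = 365.514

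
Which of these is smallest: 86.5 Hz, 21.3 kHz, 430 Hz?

86.5 Hz = 86.5 Hz
21.3 kHz = 21300 Hz
430 Hz = 430 Hz

86.5 Hz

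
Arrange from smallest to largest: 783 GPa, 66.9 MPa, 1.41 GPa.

783 GPa = 783000000000 Pa
66.9 MPa = 66900000 Pa
1.41 GPa = 1410000000 Pa

66.9 MPa < 1.41 GPa < 783 GPa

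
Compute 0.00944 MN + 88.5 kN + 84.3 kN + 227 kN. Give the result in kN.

409.24 kN

In kN:
  0.00944 MN = 0.00944 × 10³ kN = 9.44
  88.5 kN → 88.5
  84.3 kN → 84.3
  227 kN → 227
Sum: 9.44 + 88.5 + 84.3 + 227 = 409.24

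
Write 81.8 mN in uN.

81800 uN

milli = 10⁻³, micro = 10⁻⁶; factor is 10³.
81.8 × 10³ = 81800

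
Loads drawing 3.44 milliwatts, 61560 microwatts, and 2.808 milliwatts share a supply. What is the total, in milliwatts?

In milliwatts:
  3.44 milliwatts → 3.44
  61560 microwatts = 61560 × 10^-3 milliwatts = 61.56
  2.808 milliwatts → 2.808
Sum: 3.44 + 61.56 + 2.808 = 67.808

67.808 milliwatts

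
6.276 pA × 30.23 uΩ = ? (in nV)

6.276 × 10^-12 × 30.23 × 10^-6 = 189.72348 × 10^-18 V

0.00000018972348 nV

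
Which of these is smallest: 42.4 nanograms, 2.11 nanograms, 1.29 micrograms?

42.4 nanograms = 0.0000000424 grams
2.11 nanograms = 0.00000000211 grams
1.29 micrograms = 0.00000129 grams

2.11 nanograms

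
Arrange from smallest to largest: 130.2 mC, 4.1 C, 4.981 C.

130.2 mC < 4.1 C < 4.981 C

130.2 mC = 0.1302 C
4.1 C = 4.1 C
4.981 C = 4.981 C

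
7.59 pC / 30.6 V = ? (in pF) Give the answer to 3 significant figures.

0.248 pF

(7.59 × 10^-12) / (30.6) = 0.24804 × 10^-12 F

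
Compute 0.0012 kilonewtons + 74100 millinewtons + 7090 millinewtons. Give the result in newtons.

82.39 newtons

In newtons:
  0.0012 kilonewtons = 0.0012e3 newtons = 1.2
  74100 millinewtons = 74100e-3 newtons = 74.1
  7090 millinewtons = 7090e-3 newtons = 7.09
Sum: 1.2 + 74.1 + 7.09 = 82.39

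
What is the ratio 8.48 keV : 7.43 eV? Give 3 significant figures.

(8.48 × 10³) / (7.43) = 1.141 × 10³

1140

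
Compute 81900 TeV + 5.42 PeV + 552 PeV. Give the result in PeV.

In PeV:
  81900 TeV = 81900 × 10^-3 PeV = 81.9
  5.42 PeV → 5.42
  552 PeV → 552
Sum: 81.9 + 5.42 + 552 = 639.32

639.32 PeV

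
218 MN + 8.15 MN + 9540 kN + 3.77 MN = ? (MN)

In MN:
  218 MN → 218
  8.15 MN → 8.15
  9540 kN = 9540 × 10^-3 MN = 9.54
  3.77 MN → 3.77
Sum: 218 + 8.15 + 9.54 + 3.77 = 239.46

239.46 MN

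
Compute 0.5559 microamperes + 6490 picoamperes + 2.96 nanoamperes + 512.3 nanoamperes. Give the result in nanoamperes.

In nanoamperes:
  0.5559 microamperes = 0.5559 × 10³ nanoamperes = 555.9
  6490 picoamperes = 6490 × 10⁻³ nanoamperes = 6.49
  2.96 nanoamperes → 2.96
  512.3 nanoamperes → 512.3
Sum: 555.9 + 6.49 + 2.96 + 512.3 = 1077.65

1077.65 nanoamperes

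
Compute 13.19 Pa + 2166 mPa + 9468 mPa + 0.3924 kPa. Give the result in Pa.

In Pa:
  13.19 Pa → 13.19
  2166 mPa = 2166 × 10^-3 Pa = 2.166
  9468 mPa = 9468 × 10^-3 Pa = 9.468
  0.3924 kPa = 0.3924 × 10^3 Pa = 392.4
Sum: 13.19 + 2.166 + 9.468 + 392.4 = 417.224

417.224 Pa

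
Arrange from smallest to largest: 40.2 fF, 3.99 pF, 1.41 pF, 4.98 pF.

40.2 fF < 1.41 pF < 3.99 pF < 4.98 pF

40.2 fF = 0.0000000000000402 F
3.99 pF = 0.00000000000399 F
1.41 pF = 0.00000000000141 F
4.98 pF = 0.00000000000498 F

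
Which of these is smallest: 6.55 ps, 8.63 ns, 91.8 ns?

6.55 ps

6.55 ps = 0.00000000000655 s
8.63 ns = 0.00000000863 s
91.8 ns = 0.0000000918 s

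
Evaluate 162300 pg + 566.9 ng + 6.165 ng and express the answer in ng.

735.365 ng

In ng:
  162300 pg = 162300 × 10⁻³ ng = 162.3
  566.9 ng → 566.9
  6.165 ng → 6.165
Sum: 162.3 + 566.9 + 6.165 = 735.365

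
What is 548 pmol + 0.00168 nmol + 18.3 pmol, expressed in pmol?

567.98 pmol

In pmol:
  548 pmol → 548
  0.00168 nmol = 0.00168 × 10³ pmol = 1.68
  18.3 pmol → 18.3
Sum: 548 + 1.68 + 18.3 = 567.98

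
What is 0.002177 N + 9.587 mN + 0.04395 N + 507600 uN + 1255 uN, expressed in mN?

In mN:
  0.002177 N = 0.002177 × 10³ mN = 2.177
  9.587 mN → 9.587
  0.04395 N = 0.04395 × 10³ mN = 43.95
  507600 uN = 507600 × 10⁻³ mN = 507.6
  1255 uN = 1255 × 10⁻³ mN = 1.255
Sum: 2.177 + 9.587 + 43.95 + 507.6 + 1.255 = 564.569

564.569 mN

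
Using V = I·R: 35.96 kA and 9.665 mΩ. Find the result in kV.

35.96e3 × 9.665e-3 = 347.5534 V

0.3475534 kV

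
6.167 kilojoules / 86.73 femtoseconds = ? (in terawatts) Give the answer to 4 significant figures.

71110 terawatts

(6.167 × 10^3) / (86.73 × 10^-15) = 0.0711057 × 10^18 W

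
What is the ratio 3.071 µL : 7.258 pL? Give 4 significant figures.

(3.071e-6) / (7.258e-12) = 0.42312e6

423100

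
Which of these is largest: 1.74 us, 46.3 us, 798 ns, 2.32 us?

1.74 us = 0.00000174 s
46.3 us = 0.0000463 s
798 ns = 0.000000798 s
2.32 us = 0.00000232 s

46.3 us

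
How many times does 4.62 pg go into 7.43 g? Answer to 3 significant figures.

1610000000000

(7.43) / (4.62 × 10^-12) = 1.608 × 10^12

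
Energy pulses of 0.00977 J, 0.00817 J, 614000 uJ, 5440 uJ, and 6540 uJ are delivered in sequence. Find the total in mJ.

643.92 mJ

In mJ:
  0.00977 J = 0.00977e3 mJ = 9.77
  0.00817 J = 0.00817e3 mJ = 8.17
  614000 uJ = 614000e-3 mJ = 614
  5440 uJ = 5440e-3 mJ = 5.44
  6540 uJ = 6540e-3 mJ = 6.54
Sum: 9.77 + 8.17 + 614 + 5.44 + 6.54 = 643.92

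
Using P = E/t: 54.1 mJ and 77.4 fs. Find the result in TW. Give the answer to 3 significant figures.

0.699 TW

(54.1 × 10^-3) / (77.4 × 10^-15) = 0.69897 × 10^12 W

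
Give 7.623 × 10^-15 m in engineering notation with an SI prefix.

7.623 fm

= 7.623 × 10^-15 m; 10^-15 is femto.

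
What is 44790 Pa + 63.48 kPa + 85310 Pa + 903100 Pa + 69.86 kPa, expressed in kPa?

1166.54 kPa

In kPa:
  44790 Pa = 44790 × 10^-3 kPa = 44.79
  63.48 kPa → 63.48
  85310 Pa = 85310 × 10^-3 kPa = 85.31
  903100 Pa = 903100 × 10^-3 kPa = 903.1
  69.86 kPa → 69.86
Sum: 44.79 + 63.48 + 85.31 + 903.1 + 69.86 = 1166.54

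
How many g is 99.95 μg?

micro = 10^-6, (no prefix) = 10^0; factor is 10^-6.
99.95 × 10^-6 = 0.00009995

0.00009995 g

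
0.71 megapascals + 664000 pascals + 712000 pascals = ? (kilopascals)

In kilopascals:
  0.71 megapascals = 0.71e3 kilopascals = 710
  664000 pascals = 664000e-3 kilopascals = 664
  712000 pascals = 712000e-3 kilopascals = 712
Sum: 710 + 664 + 712 = 2086

2086 kilopascals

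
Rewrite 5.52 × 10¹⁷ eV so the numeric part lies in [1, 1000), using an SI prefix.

= 552 × 10¹⁵ eV; 10¹⁵ is peta.

552 PeV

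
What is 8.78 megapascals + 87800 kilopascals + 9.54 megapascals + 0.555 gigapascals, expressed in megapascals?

In megapascals:
  8.78 megapascals → 8.78
  87800 kilopascals = 87800 × 10⁻³ megapascals = 87.8
  9.54 megapascals → 9.54
  0.555 gigapascals = 0.555 × 10³ megapascals = 555
Sum: 8.78 + 87.8 + 9.54 + 555 = 661.12

661.12 megapascals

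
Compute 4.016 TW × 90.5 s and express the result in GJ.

363448 GJ

4.016 × 10¹² × 90.5 = 363.448 × 10¹² J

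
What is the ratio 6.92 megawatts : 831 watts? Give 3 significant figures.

(6.92 × 10^6) / (831) = 0.008327 × 10^6

8330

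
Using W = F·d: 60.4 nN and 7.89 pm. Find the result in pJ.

60.4 × 10^-9 × 7.89 × 10^-12 = 476.556 × 10^-21 J

0.000000476556 pJ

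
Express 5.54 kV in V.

5540 V

kilo = 10³, (no prefix) = 10⁰; factor is 10³.
5.54 × 10³ = 5540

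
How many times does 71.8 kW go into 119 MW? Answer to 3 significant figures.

(119e6) / (71.8e3) = 1.657e3

1660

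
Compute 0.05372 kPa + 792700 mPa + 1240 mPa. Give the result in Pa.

847.66 Pa

In Pa:
  0.05372 kPa = 0.05372e3 Pa = 53.72
  792700 mPa = 792700e-3 Pa = 792.7
  1240 mPa = 1240e-3 Pa = 1.24
Sum: 53.72 + 792.7 + 1.24 = 847.66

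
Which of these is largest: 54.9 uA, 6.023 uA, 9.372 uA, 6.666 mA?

6.666 mA

54.9 uA = 0.0000549 A
6.023 uA = 0.000006023 A
9.372 uA = 0.000009372 A
6.666 mA = 0.006666 A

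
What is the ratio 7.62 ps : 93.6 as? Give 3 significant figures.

(7.62 × 10^-12) / (93.6 × 10^-18) = 0.08141 × 10^6

81400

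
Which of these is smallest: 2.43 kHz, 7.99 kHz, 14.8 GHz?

2.43 kHz = 2430 Hz
7.99 kHz = 7990 Hz
14.8 GHz = 14800000000 Hz

2.43 kHz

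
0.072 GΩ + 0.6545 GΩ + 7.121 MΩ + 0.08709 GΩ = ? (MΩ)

In MΩ:
  0.072 GΩ = 0.072e3 MΩ = 72
  0.6545 GΩ = 0.6545e3 MΩ = 654.5
  7.121 MΩ → 7.121
  0.08709 GΩ = 0.08709e3 MΩ = 87.09
Sum: 72 + 654.5 + 7.121 + 87.09 = 820.711

820.711 MΩ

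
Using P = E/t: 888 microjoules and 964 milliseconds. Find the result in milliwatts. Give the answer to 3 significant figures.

(888 × 10⁻⁶) / (964 × 10⁻³) = 0.92116 × 10⁻³ W

0.921 milliwatts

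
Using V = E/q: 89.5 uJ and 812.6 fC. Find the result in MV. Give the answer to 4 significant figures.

(89.5e-6) / (812.6e-15) = 0.11014e9 V

110.1 MV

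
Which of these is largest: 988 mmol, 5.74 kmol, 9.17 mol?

988 mmol = 0.988 mol
5.74 kmol = 5740 mol
9.17 mol = 9.17 mol

5.74 kmol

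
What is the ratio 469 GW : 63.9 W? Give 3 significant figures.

(469 × 10^9) / (63.9) = 7.34 × 10^9

7340000000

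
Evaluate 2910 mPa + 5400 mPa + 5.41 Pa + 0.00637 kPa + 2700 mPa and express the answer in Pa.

In Pa:
  2910 mPa = 2910 × 10^-3 Pa = 2.91
  5400 mPa = 5400 × 10^-3 Pa = 5.4
  5.41 Pa → 5.41
  0.00637 kPa = 0.00637 × 10^3 Pa = 6.37
  2700 mPa = 2700 × 10^-3 Pa = 2.7
Sum: 2.91 + 5.4 + 5.41 + 6.37 + 2.7 = 22.79

22.79 Pa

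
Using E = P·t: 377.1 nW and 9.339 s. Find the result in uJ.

3.5217369 uJ

377.1e-9 × 9.339 = 3521.7369e-9 J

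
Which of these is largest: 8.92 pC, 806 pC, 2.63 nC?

2.63 nC

8.92 pC = 0.00000000000892 C
806 pC = 0.000000000806 C
2.63 nC = 0.00000000263 C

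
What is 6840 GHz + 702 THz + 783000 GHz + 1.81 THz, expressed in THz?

In THz:
  6840 GHz = 6840 × 10⁻³ THz = 6.84
  702 THz → 702
  783000 GHz = 783000 × 10⁻³ THz = 783
  1.81 THz → 1.81
Sum: 6.84 + 702 + 783 + 1.81 = 1493.65

1493.65 THz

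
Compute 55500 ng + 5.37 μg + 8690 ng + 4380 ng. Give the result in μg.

73.94 μg

In μg:
  55500 ng = 55500 × 10⁻³ μg = 55.5
  5.37 μg → 5.37
  8690 ng = 8690 × 10⁻³ μg = 8.69
  4380 ng = 4380 × 10⁻³ μg = 4.38
Sum: 55.5 + 5.37 + 8.69 + 4.38 = 73.94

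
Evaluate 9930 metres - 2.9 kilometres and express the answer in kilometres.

7.03 kilometres

In kilometres:
  9930 metres = 9930 × 10^-3 kilometres = 9.93
  2.9 kilometres → 2.9
Difference: 9.93 - 2.9 = 7.03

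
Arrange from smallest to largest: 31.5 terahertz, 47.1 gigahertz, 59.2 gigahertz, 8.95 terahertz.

47.1 gigahertz < 59.2 gigahertz < 8.95 terahertz < 31.5 terahertz

31.5 terahertz = 31500000000000 hertz
47.1 gigahertz = 47100000000 hertz
59.2 gigahertz = 59200000000 hertz
8.95 terahertz = 8950000000000 hertz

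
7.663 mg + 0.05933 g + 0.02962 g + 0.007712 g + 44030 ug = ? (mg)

In mg:
  7.663 mg → 7.663
  0.05933 g = 0.05933 × 10^3 mg = 59.33
  0.02962 g = 0.02962 × 10^3 mg = 29.62
  0.007712 g = 0.007712 × 10^3 mg = 7.712
  44030 ug = 44030 × 10^-3 mg = 44.03
Sum: 7.663 + 59.33 + 29.62 + 7.712 + 44.03 = 148.355

148.355 mg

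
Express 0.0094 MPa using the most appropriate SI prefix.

= 9.4e3 Pa; 1e3 is kilo.

9.4 kPa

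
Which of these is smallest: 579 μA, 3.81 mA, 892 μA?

579 μA = 0.000579 A
3.81 mA = 0.00381 A
892 μA = 0.000892 A

579 μA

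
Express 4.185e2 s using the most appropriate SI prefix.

= 418.5 s; mantissa already in [1, 1000).

418.5 s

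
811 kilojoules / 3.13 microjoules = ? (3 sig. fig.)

(811e3) / (3.13e-6) = 259.1e9

259000000000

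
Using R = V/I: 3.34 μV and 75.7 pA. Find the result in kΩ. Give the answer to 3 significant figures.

44.1 kΩ

(3.34e-6) / (75.7e-12) = 0.044122e6 Ω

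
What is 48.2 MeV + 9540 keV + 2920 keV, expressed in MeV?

In MeV:
  48.2 MeV → 48.2
  9540 keV = 9540e-3 MeV = 9.54
  2920 keV = 2920e-3 MeV = 2.92
Sum: 48.2 + 9.54 + 2.92 = 60.66

60.66 MeV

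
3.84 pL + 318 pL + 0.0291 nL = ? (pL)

In pL:
  3.84 pL → 3.84
  318 pL → 318
  0.0291 nL = 0.0291e3 pL = 29.1
Sum: 3.84 + 318 + 29.1 = 350.94

350.94 pL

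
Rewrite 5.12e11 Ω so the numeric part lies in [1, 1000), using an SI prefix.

512 GΩ

= 512e9 Ω; 1e9 is giga.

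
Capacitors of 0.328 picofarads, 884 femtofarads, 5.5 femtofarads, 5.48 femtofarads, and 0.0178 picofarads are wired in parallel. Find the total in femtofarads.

1240.78 femtofarads

In femtofarads:
  0.328 picofarads = 0.328 × 10³ femtofarads = 328
  884 femtofarads → 884
  5.5 femtofarads → 5.5
  5.48 femtofarads → 5.48
  0.0178 picofarads = 0.0178 × 10³ femtofarads = 17.8
Sum: 328 + 884 + 5.5 + 5.48 + 17.8 = 1240.78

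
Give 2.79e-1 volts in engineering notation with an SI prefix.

= 279e-3 volts; 1e-3 is milli.

279 millivolts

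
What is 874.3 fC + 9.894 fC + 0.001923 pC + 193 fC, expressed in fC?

1079.117 fC

In fC:
  874.3 fC → 874.3
  9.894 fC → 9.894
  0.001923 pC = 0.001923 × 10³ fC = 1.923
  193 fC → 193
Sum: 874.3 + 9.894 + 1.923 + 193 = 1079.117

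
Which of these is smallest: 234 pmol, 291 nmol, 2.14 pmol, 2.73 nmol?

234 pmol = 0.000000000234 mol
291 nmol = 0.000000291 mol
2.14 pmol = 0.00000000000214 mol
2.73 nmol = 0.00000000273 mol

2.14 pmol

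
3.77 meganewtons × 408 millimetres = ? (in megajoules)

3.77 × 10^6 × 408 × 10^-3 = 1538.16 × 10^3 J

1.53816 megajoules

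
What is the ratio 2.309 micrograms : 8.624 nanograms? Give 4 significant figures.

267.7

(2.309e-6) / (8.624e-9) = 0.26774e3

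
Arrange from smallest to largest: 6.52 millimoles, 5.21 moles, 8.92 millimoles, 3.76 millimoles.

6.52 millimoles = 0.00652 moles
5.21 moles = 5.21 moles
8.92 millimoles = 0.00892 moles
3.76 millimoles = 0.00376 moles

3.76 millimoles < 6.52 millimoles < 8.92 millimoles < 5.21 moles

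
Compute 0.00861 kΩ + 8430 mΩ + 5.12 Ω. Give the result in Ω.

In Ω:
  0.00861 kΩ = 0.00861e3 Ω = 8.61
  8430 mΩ = 8430e-3 Ω = 8.43
  5.12 Ω → 5.12
Sum: 8.61 + 8.43 + 5.12 = 22.16

22.16 Ω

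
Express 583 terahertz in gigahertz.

583000 gigahertz

tera = 1e12, giga = 1e9; factor is 1e3.
583 × 1e3 = 583000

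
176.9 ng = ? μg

0.1769 μg

nano = 10^-9, micro = 10^-6; factor is 10^-3.
176.9 × 10^-3 = 0.1769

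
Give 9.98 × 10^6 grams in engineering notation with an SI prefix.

9.98 megagrams

= 9.98 × 10^6 grams; 10^6 is mega.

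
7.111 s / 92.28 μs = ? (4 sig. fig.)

(7.111) / (92.28e-6) = 0.077059e6

77060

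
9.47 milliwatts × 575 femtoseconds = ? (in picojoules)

9.47 × 10⁻³ × 575 × 10⁻¹⁵ = 5445.25 × 10⁻¹⁸ J

0.00544525 picojoules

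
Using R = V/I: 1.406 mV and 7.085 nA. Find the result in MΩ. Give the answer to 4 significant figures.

0.1984 MΩ

(1.406 × 10⁻³) / (7.085 × 10⁻⁹) = 0.198447 × 10⁶ Ω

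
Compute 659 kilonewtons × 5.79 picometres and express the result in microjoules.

3.81561 microjoules

659e3 × 5.79e-12 = 3815.61e-9 J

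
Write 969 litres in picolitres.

969000000000000 picolitres

(no prefix) = 1e0, pico = 1e-12; factor is 1e12.
969 × 1e12 = 969000000000000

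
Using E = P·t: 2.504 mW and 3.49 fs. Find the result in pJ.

0.00000873896 pJ

2.504 × 10⁻³ × 3.49 × 10⁻¹⁵ = 8.73896 × 10⁻¹⁸ J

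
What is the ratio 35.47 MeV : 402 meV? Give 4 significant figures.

88230000

(35.47 × 10^6) / (402 × 10^-3) = 0.088234 × 10^9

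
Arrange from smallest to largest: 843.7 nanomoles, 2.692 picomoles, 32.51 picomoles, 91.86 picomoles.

843.7 nanomoles = 0.0000008437 moles
2.692 picomoles = 0.000000000002692 moles
32.51 picomoles = 0.00000000003251 moles
91.86 picomoles = 0.00000000009186 moles

2.692 picomoles < 32.51 picomoles < 91.86 picomoles < 843.7 nanomoles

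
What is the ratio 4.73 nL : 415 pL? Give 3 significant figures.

(4.73 × 10⁻⁹) / (415 × 10⁻¹²) = 0.0114 × 10³

11.4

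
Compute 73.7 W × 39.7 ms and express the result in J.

2.92589 J

73.7 × 39.7 × 10^-3 = 2925.89 × 10^-3 J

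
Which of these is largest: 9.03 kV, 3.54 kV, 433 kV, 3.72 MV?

3.72 MV

9.03 kV = 9030 V
3.54 kV = 3540 V
433 kV = 433000 V
3.72 MV = 3720000 V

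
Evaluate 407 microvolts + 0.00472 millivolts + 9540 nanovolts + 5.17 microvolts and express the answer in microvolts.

In microvolts:
  407 microvolts → 407
  0.00472 millivolts = 0.00472 × 10^3 microvolts = 4.72
  9540 nanovolts = 9540 × 10^-3 microvolts = 9.54
  5.17 microvolts → 5.17
Sum: 407 + 4.72 + 9.54 + 5.17 = 426.43

426.43 microvolts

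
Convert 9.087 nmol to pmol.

9087 pmol

nano = 1e-9, pico = 1e-12; factor is 1e3.
9.087 × 1e3 = 9087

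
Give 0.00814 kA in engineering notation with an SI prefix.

8.14 A

= 8.14 A; mantissa already in [1, 1000).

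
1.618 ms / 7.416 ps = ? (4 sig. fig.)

218200000

(1.618e-3) / (7.416e-12) = 0.21818e9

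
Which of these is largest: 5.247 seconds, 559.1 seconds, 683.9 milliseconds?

559.1 seconds

5.247 seconds = 5.247 seconds
559.1 seconds = 559.1 seconds
683.9 milliseconds = 0.6839 seconds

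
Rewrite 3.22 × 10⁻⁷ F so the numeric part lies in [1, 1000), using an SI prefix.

322 nF

= 322 × 10⁻⁹ F; 10⁻⁹ is nano.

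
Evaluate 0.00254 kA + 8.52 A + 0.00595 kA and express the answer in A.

17.01 A

In A:
  0.00254 kA = 0.00254e3 A = 2.54
  8.52 A → 8.52
  0.00595 kA = 0.00595e3 A = 5.95
Sum: 2.54 + 8.52 + 5.95 = 17.01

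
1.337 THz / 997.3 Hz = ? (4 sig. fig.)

(1.337 × 10^12) / (997.3) = 0.0013406 × 10^12

1341000000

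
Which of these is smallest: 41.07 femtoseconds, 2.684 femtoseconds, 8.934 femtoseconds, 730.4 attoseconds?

41.07 femtoseconds = 0.00000000000004107 seconds
2.684 femtoseconds = 0.000000000000002684 seconds
8.934 femtoseconds = 0.000000000000008934 seconds
730.4 attoseconds = 0.0000000000000007304 seconds

730.4 attoseconds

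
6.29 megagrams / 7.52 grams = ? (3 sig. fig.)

836000

(6.29 × 10⁶) / (7.52) = 0.8364 × 10⁶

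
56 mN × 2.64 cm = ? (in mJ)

56 × 10^-3 × 2.64 × 10^-2 = 147.84 × 10^-5 J

1.4784 mJ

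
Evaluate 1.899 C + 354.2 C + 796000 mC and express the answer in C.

In C:
  1.899 C → 1.899
  354.2 C → 354.2
  796000 mC = 796000 × 10⁻³ C = 796
Sum: 1.899 + 354.2 + 796 = 1152.099

1152.099 C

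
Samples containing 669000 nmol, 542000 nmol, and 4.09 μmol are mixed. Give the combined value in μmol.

1215.09 μmol

In μmol:
  669000 nmol = 669000 × 10⁻³ μmol = 669
  542000 nmol = 542000 × 10⁻³ μmol = 542
  4.09 μmol → 4.09
Sum: 669 + 542 + 4.09 = 1215.09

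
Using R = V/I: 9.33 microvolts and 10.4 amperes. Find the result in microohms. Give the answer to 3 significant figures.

0.897 microohms

(9.33 × 10^-6) / (10.4) = 0.89712 × 10^-6 Ω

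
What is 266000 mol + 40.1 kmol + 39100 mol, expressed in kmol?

345.2 kmol

In kmol:
  266000 mol = 266000 × 10⁻³ kmol = 266
  40.1 kmol → 40.1
  39100 mol = 39100 × 10⁻³ kmol = 39.1
Sum: 266 + 40.1 + 39.1 = 345.2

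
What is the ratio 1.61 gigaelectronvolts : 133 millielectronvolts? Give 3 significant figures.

12100000000

(1.61 × 10⁹) / (133 × 10⁻³) = 0.01211 × 10¹²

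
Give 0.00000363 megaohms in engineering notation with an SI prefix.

= 3.63 ohms; mantissa already in [1, 1000).

3.63 ohms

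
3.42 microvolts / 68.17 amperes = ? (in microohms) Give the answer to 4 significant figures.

0.05017 microohms

(3.42 × 10⁻⁶) / (68.17) = 0.0501687 × 10⁻⁶ Ω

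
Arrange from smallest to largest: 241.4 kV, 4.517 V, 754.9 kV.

241.4 kV = 241400 V
4.517 V = 4.517 V
754.9 kV = 754900 V

4.517 V < 241.4 kV < 754.9 kV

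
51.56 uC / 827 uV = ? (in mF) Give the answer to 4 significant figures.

62.35 mF

(51.56 × 10⁻⁶) / (827 × 10⁻⁶) = 0.0623458 F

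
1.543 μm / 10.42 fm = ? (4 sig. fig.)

(1.543 × 10⁻⁶) / (10.42 × 10⁻¹⁵) = 0.14808 × 10⁹

148100000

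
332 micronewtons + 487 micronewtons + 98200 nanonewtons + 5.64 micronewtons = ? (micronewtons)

In micronewtons:
  332 micronewtons → 332
  487 micronewtons → 487
  98200 nanonewtons = 98200e-3 micronewtons = 98.2
  5.64 micronewtons → 5.64
Sum: 332 + 487 + 98.2 + 5.64 = 922.84

922.84 micronewtons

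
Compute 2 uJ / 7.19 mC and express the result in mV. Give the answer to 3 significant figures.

(2e-6) / (7.19e-3) = 0.27816e-3 V

0.278 mV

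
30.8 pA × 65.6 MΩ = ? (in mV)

30.8 × 10⁻¹² × 65.6 × 10⁶ = 2020.48 × 10⁻⁶ V

2.02048 mV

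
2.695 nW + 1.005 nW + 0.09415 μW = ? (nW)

97.85 nW

In nW:
  2.695 nW → 2.695
  1.005 nW → 1.005
  0.09415 μW = 0.09415e3 nW = 94.15
Sum: 2.695 + 1.005 + 94.15 = 97.85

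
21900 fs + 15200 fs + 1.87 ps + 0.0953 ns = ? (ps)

134.27 ps

In ps:
  21900 fs = 21900 × 10^-3 ps = 21.9
  15200 fs = 15200 × 10^-3 ps = 15.2
  1.87 ps → 1.87
  0.0953 ns = 0.0953 × 10^3 ps = 95.3
Sum: 21.9 + 15.2 + 1.87 + 95.3 = 134.27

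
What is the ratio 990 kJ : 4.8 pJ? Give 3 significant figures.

206000000000000000

(990 × 10³) / (4.8 × 10⁻¹²) = 206.2 × 10¹⁵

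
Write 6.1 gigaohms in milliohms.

giga = 1e9, milli = 1e-3; factor is 1e12.
6.1 × 1e12 = 6100000000000

6100000000000 milliohms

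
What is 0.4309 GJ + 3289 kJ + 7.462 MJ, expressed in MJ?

In MJ:
  0.4309 GJ = 0.4309 × 10^3 MJ = 430.9
  3289 kJ = 3289 × 10^-3 MJ = 3.289
  7.462 MJ → 7.462
Sum: 430.9 + 3.289 + 7.462 = 441.651

441.651 MJ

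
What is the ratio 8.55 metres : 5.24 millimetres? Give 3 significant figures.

(8.55) / (5.24 × 10^-3) = 1.632 × 10^3

1630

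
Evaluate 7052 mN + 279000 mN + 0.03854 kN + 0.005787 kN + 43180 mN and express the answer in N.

373.559 N

In N:
  7052 mN = 7052 × 10⁻³ N = 7.052
  279000 mN = 279000 × 10⁻³ N = 279
  0.03854 kN = 0.03854 × 10³ N = 38.54
  0.005787 kN = 0.005787 × 10³ N = 5.787
  43180 mN = 43180 × 10⁻³ N = 43.18
Sum: 7.052 + 279 + 38.54 + 5.787 + 43.18 = 373.559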